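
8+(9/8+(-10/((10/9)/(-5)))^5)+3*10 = 1476225313/8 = 184528164.12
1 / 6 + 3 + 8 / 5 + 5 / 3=193 / 30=6.43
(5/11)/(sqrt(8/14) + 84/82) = 30135/30932-8405*sqrt(7)/30932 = 0.26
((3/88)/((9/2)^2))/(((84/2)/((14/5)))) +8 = 71281/8910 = 8.00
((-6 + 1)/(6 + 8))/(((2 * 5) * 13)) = -1/364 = -0.00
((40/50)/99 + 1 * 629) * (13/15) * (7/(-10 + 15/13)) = -368337697/853875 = -431.37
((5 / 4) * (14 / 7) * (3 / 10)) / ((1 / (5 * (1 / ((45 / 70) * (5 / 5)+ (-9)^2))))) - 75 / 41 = -55715 / 31242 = -1.78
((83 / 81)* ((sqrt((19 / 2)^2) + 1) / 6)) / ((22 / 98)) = 28469 / 3564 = 7.99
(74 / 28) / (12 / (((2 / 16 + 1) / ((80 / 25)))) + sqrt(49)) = 555 / 8638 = 0.06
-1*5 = -5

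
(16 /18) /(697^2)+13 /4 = 56839685 /17489124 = 3.25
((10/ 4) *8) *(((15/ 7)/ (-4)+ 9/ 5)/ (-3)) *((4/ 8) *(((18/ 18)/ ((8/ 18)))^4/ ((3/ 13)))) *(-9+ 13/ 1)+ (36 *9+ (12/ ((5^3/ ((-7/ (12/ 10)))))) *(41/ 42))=-104071111/ 67200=-1548.68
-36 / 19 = -1.89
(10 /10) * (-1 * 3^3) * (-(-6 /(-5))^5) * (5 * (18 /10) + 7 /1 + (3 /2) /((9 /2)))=3429216 /3125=1097.35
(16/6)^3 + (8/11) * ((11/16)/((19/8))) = 9836/513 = 19.17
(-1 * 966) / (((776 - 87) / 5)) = -7.01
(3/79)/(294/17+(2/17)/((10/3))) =85/38789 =0.00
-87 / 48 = -29 / 16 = -1.81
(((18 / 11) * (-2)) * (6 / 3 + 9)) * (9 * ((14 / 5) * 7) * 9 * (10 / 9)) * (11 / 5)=-698544 / 5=-139708.80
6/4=3/2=1.50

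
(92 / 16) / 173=23 / 692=0.03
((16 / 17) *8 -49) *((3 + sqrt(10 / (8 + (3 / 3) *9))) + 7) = -7050 / 17 -705 *sqrt(170) / 289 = -446.51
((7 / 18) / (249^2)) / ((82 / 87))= 203 / 30504492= 0.00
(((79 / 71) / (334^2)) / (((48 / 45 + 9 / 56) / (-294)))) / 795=-325164 / 108199642517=-0.00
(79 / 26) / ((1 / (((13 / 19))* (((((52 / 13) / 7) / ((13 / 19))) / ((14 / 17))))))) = 1343 / 637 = 2.11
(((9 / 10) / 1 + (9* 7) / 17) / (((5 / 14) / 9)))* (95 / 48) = 229.72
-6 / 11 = -0.55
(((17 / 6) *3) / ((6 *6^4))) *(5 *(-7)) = -595 / 15552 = -0.04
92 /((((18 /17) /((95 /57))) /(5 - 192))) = -731170 /27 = -27080.37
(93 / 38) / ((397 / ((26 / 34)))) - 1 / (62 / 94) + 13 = 91337951 / 7950322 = 11.49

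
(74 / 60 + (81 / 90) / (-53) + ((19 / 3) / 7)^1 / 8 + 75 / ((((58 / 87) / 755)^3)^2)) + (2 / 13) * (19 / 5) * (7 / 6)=146524085035788862854597055 / 926016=158230619164019696046.93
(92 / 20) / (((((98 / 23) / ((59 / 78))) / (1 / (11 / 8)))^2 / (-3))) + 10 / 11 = 500105542 / 736470735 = 0.68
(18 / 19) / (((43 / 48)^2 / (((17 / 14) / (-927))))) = -39168 / 25329451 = -0.00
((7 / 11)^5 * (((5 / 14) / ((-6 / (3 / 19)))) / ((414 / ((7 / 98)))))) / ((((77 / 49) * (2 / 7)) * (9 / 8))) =-84035 / 250831778868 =-0.00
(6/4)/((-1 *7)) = -3/14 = -0.21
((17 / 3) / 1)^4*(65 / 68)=319345 / 324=985.63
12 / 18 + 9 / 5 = 37 / 15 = 2.47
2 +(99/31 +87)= 2858/31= 92.19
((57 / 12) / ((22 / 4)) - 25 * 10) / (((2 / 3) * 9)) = -1827 / 44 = -41.52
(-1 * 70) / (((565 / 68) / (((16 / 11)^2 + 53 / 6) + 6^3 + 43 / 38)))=-1497564544 / 779361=-1921.53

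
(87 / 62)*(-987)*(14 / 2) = -601083 / 62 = -9694.89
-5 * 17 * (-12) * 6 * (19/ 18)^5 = 210468415/ 26244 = 8019.68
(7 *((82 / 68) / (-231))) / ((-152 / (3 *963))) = 39483 / 56848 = 0.69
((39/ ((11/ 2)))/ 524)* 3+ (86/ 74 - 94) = -9895341/ 106634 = -92.80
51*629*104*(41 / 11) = 136784856 / 11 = 12434986.91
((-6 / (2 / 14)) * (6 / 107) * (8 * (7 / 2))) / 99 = -0.67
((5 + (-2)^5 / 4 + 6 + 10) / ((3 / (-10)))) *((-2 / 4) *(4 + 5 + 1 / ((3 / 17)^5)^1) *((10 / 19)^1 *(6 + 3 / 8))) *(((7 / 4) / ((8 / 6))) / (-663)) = -842.19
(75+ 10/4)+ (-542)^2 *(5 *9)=26438915/2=13219457.50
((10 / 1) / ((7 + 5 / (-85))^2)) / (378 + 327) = 289 / 981642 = 0.00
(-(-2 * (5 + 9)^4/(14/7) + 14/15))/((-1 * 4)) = -288113/30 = -9603.77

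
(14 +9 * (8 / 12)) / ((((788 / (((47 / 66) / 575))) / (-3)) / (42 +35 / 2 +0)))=-5593 / 996820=-0.01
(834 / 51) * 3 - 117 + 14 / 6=-3346 / 51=-65.61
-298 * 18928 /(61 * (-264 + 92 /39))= 54995304 /155611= 353.42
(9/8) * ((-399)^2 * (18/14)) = 1842183/8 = 230272.88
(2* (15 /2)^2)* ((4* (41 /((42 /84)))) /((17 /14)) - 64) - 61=393163 /17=23127.24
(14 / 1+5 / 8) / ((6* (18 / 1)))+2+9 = 1069 / 96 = 11.14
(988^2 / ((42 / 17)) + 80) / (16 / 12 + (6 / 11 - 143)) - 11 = -91646533 / 32599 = -2811.33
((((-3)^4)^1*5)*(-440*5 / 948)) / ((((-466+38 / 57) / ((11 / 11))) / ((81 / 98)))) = 9021375 / 5403916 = 1.67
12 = 12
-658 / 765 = -0.86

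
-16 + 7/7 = -15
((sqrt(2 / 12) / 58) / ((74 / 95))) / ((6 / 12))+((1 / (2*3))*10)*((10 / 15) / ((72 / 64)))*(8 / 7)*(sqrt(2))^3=95*sqrt(6) / 12876+1280*sqrt(2) / 567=3.21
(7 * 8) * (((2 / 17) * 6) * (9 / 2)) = 3024 / 17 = 177.88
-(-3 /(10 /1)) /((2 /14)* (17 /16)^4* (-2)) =-344064 /417605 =-0.82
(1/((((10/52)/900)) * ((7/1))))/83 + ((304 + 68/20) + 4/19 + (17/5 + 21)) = 18769921/55195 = 340.07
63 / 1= 63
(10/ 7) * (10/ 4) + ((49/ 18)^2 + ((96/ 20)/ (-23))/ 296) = 105972481/ 9650340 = 10.98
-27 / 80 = -0.34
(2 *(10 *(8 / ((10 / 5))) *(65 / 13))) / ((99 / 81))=3600 / 11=327.27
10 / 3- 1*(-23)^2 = -1577 / 3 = -525.67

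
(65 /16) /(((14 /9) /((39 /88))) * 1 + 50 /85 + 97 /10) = 1939275 /6586712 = 0.29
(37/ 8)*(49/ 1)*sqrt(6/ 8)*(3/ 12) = 1813*sqrt(3)/ 64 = 49.07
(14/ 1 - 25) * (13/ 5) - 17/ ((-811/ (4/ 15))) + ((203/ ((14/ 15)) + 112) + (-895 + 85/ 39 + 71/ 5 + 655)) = 77.29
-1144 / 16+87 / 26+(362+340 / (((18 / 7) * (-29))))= 981550 / 3393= 289.29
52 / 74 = 26 / 37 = 0.70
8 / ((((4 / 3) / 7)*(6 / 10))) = 70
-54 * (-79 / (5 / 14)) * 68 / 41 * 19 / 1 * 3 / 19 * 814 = 9917528544 / 205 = 48378188.02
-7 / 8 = -0.88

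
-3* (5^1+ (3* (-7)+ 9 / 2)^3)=107691 / 8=13461.38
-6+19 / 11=-47 / 11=-4.27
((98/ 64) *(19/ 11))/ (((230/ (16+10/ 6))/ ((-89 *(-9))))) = 13174581/ 80960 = 162.73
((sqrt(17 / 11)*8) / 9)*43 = 344*sqrt(187) / 99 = 47.52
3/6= 1/2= 0.50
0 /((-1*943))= 0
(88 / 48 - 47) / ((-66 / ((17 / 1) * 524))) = 603517 / 99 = 6096.13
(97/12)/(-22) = -97/264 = -0.37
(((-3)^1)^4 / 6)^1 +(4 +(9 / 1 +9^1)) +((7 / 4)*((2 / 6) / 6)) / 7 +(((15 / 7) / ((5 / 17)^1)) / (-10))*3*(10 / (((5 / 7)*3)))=9113 / 360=25.31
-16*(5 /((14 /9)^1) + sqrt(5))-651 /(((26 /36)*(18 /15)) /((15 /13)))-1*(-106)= -960767 /1183-16*sqrt(5)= -847.92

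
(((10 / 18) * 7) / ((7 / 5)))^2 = 625 / 81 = 7.72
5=5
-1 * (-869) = 869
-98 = -98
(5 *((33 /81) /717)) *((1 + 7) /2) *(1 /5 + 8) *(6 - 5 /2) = 6314 /19359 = 0.33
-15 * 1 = -15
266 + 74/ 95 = 25344/ 95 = 266.78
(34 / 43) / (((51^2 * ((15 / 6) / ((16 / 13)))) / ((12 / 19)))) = 256 / 2708355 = 0.00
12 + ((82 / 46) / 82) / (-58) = 32015 / 2668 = 12.00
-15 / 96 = -5 / 32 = -0.16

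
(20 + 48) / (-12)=-17 / 3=-5.67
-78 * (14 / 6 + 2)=-338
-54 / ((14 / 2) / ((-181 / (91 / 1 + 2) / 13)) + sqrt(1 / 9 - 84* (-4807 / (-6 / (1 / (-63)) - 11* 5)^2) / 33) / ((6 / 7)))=541342764* sqrt(214453) / 18200584547579 + 21023019322344 / 18200584547579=1.17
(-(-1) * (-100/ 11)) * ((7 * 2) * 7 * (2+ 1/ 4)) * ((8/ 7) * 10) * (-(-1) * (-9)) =2268000/ 11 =206181.82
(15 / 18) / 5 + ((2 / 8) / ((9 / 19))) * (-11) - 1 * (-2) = -131 / 36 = -3.64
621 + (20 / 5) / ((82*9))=621.01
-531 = -531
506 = 506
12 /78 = 2 /13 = 0.15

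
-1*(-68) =68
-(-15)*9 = 135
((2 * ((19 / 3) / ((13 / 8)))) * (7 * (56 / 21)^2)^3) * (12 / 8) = 13667139584 / 9477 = 1442137.76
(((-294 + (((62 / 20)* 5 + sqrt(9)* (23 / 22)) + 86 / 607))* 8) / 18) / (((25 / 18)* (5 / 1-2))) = -14701256 / 500775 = -29.36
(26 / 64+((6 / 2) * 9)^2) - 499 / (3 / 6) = -8595 / 32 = -268.59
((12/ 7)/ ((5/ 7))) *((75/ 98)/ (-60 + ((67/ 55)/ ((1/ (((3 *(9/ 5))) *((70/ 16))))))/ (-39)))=-171600/ 5674543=-0.03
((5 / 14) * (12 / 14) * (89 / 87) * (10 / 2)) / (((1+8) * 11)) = 2225 / 140679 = 0.02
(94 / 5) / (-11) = -94 / 55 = -1.71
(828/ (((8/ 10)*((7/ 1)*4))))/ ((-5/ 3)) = -22.18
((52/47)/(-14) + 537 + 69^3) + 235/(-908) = 98296468749/298732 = 329045.66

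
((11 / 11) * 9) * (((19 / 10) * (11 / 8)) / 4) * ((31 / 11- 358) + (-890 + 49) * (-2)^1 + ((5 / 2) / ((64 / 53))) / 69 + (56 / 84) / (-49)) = 360030640539 / 46161920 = 7799.30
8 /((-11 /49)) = -392 /11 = -35.64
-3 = -3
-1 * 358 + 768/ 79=-27514/ 79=-348.28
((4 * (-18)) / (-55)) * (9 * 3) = 1944 / 55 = 35.35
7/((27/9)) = 7/3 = 2.33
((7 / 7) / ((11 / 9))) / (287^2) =9 / 906059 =0.00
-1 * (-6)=6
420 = 420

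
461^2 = 212521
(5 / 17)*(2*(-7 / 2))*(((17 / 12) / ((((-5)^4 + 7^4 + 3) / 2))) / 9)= -35 / 163566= -0.00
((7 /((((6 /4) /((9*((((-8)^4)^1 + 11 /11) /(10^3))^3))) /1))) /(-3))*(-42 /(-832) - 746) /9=79798.16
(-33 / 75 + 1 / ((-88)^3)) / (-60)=2498739 / 340736000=0.01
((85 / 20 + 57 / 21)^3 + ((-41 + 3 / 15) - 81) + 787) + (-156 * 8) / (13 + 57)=108129863 / 109760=985.15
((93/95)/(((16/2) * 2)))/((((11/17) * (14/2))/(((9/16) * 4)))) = 14229/468160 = 0.03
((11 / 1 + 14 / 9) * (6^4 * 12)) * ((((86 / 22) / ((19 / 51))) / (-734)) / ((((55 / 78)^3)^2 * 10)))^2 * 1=2976560365617471281954919834894336 / 112698200965045325223931884765625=26.41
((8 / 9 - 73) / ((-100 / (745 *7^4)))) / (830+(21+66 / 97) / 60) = 22521372797 / 14498109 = 1553.40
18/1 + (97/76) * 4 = 439/19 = 23.11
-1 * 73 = -73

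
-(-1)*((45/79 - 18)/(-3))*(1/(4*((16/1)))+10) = 294219/5056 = 58.19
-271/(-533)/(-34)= -271/18122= -0.01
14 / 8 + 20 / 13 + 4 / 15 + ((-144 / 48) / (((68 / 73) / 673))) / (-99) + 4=357948 / 12155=29.45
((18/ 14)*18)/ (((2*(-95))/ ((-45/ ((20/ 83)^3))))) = 416832723/ 1064000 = 391.76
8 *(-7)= -56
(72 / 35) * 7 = 72 / 5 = 14.40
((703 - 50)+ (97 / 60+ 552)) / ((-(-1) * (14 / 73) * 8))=5284981 / 6720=786.46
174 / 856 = 87 / 428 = 0.20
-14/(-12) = 7/6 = 1.17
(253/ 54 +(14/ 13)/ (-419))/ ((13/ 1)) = 1377335/ 3823794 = 0.36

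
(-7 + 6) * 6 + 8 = 2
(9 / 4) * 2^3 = 18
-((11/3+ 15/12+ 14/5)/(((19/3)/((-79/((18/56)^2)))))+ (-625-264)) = 14009947/7695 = 1820.66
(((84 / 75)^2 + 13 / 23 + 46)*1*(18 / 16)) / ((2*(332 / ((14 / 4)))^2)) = 303146487 / 101406080000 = 0.00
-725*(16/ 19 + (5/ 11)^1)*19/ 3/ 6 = -196475/ 198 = -992.30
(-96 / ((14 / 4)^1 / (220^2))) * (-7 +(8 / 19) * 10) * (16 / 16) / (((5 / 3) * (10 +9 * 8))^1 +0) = 27096.19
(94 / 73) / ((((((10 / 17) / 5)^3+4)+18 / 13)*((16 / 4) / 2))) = 3001843 / 25113022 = 0.12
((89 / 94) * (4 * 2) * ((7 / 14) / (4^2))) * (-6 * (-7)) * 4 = 1869 / 47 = 39.77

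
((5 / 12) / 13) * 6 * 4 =10 / 13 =0.77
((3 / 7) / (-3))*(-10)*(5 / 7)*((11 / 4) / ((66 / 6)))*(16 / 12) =50 / 147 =0.34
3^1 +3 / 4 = 15 / 4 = 3.75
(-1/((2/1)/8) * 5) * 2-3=-43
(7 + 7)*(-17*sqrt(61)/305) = -238*sqrt(61)/305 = -6.09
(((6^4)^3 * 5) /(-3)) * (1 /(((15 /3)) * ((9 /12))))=-967458816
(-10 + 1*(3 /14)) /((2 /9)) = -1233 /28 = -44.04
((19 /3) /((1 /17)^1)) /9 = 323 /27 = 11.96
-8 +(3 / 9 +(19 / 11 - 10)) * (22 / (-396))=-2245 / 297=-7.56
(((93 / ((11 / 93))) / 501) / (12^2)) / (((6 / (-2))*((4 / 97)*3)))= -93217 / 3174336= -0.03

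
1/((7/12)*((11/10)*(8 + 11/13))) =0.18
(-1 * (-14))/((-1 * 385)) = -2/55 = -0.04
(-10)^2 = 100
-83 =-83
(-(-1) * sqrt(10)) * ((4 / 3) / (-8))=-0.53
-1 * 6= -6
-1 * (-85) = 85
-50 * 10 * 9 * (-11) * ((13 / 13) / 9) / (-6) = -2750 / 3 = -916.67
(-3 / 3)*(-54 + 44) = 10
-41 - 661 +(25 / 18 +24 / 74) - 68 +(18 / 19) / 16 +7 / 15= -194304931 / 253080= -767.76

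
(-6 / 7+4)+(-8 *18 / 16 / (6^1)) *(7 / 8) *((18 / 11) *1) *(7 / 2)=-5389 / 1232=-4.37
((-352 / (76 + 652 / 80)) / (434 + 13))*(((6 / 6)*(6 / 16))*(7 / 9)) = -560 / 205173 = -0.00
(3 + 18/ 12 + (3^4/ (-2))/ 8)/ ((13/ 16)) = -9/ 13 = -0.69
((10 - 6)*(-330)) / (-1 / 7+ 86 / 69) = -637560 / 533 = -1196.17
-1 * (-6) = 6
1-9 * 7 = -62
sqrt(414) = 3 * sqrt(46) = 20.35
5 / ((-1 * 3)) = -5 / 3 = -1.67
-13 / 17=-0.76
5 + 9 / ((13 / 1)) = 74 / 13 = 5.69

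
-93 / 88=-1.06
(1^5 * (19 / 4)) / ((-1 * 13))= -19 / 52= -0.37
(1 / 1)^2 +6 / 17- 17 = -266 / 17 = -15.65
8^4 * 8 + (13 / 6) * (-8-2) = 98239 / 3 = 32746.33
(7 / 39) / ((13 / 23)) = 161 / 507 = 0.32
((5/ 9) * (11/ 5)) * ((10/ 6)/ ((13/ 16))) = 880/ 351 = 2.51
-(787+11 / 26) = -20473 / 26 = -787.42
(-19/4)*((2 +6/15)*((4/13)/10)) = -114/325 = -0.35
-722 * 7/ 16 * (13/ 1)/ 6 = -32851/ 48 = -684.40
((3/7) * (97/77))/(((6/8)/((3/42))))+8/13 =32706/49049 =0.67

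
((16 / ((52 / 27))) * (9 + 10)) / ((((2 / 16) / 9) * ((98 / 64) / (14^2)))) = 18911232 / 13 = 1454710.15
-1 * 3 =-3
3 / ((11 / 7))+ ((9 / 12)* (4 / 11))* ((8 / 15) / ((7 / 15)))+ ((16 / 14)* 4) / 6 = 689 / 231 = 2.98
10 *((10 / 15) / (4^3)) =5 / 48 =0.10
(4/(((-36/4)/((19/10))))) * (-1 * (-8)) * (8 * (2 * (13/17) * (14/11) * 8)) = -7081984/8415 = -841.59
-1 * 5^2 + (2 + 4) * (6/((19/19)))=11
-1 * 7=-7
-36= -36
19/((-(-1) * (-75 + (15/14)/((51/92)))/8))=-2.08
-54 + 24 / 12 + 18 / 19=-970 / 19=-51.05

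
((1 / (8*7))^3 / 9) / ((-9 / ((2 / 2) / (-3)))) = 1 / 42674688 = 0.00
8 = 8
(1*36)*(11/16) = 99/4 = 24.75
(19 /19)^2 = 1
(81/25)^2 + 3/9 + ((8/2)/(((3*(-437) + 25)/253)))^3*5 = 4184264458756/498464450625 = 8.39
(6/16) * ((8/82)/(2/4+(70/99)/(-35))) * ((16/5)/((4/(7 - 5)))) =2376/19475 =0.12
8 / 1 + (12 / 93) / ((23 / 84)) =6040 / 713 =8.47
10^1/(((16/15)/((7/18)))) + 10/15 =69/16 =4.31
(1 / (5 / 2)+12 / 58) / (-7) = -88 / 1015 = -0.09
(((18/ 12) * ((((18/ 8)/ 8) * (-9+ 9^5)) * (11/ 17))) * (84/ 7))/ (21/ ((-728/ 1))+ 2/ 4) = 341930160/ 833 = 410480.38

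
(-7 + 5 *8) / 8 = 33 / 8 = 4.12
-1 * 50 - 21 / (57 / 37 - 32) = -7939 / 161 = -49.31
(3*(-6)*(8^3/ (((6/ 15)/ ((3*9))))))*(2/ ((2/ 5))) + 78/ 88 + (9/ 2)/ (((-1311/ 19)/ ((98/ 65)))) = -204602060163/ 65780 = -3110399.21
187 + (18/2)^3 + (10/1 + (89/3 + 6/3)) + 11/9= 8630/9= 958.89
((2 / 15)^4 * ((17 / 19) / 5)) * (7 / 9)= 1904 / 43284375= 0.00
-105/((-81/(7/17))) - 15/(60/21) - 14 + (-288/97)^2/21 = -2212488541/120924468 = -18.30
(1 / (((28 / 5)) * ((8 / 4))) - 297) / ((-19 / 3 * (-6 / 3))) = -49881 / 2128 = -23.44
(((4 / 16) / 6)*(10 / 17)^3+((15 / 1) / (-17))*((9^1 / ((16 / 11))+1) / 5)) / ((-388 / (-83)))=-0.27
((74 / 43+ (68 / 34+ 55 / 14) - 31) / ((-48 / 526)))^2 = 13667742454081 / 208744704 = 65475.88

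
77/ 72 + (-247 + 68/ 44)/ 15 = -12113/ 792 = -15.29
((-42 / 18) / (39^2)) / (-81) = 7 / 369603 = 0.00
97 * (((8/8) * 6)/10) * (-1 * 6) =-1746/5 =-349.20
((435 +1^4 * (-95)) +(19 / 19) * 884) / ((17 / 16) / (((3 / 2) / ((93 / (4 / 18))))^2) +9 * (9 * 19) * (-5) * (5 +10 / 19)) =2176 / 71433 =0.03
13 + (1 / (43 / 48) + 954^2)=39135595 / 43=910130.12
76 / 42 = 38 / 21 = 1.81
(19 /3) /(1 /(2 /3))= 38 /9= 4.22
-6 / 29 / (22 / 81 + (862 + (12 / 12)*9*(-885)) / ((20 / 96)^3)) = 30375 / 115326313789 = 0.00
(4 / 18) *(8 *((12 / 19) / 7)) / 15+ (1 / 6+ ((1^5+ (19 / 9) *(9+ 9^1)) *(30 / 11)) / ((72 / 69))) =26889431 / 263340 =102.11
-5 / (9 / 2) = -10 / 9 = -1.11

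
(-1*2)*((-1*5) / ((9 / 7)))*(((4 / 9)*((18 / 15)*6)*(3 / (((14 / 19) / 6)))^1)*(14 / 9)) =8512 / 9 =945.78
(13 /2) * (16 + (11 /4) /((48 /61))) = 48659 /384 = 126.72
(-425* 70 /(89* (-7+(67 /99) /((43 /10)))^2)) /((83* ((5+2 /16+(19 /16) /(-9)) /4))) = -310539431664000 /4506590952507173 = -0.07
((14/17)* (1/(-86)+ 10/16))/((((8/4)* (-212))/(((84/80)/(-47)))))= 31017/1165389440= 0.00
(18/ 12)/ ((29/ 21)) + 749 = 43505/ 58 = 750.09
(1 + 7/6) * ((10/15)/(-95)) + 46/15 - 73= -59806/855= -69.95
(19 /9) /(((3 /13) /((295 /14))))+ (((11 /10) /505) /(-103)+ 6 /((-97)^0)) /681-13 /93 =66631555037321 /345897929475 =192.63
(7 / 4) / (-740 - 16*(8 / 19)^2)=-2527 / 1072656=-0.00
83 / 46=1.80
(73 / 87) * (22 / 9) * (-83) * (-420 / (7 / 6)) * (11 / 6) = 29325560 / 261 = 112358.47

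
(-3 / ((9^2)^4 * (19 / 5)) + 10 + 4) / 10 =3816809257 / 2726292330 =1.40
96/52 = 1.85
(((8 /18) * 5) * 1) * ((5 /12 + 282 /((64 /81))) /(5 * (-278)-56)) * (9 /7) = -171515 /242928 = -0.71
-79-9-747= -835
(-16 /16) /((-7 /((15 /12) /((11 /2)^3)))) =10 /9317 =0.00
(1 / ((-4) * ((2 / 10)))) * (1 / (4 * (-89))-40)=71205 / 1424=50.00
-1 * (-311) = 311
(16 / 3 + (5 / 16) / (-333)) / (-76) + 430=429.93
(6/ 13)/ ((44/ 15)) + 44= 12629/ 286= 44.16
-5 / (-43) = 5 / 43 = 0.12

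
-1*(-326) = 326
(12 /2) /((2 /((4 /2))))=6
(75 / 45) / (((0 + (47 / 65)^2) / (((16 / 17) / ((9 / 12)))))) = 1352000 / 337977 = 4.00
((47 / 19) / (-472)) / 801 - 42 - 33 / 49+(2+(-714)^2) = 179426244918745 / 351985032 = 509755.33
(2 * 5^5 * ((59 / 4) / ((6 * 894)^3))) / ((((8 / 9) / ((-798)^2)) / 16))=3261409375 / 476344656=6.85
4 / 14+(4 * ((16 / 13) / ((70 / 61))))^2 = 3869454 / 207025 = 18.69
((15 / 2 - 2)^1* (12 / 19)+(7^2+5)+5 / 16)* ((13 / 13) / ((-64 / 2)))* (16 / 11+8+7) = -289057 / 9728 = -29.71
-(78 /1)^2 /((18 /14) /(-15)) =70980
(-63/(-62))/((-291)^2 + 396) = 7/586086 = 0.00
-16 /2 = -8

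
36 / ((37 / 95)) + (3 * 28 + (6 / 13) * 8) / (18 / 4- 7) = 57.36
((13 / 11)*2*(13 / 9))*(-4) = -1352 / 99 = -13.66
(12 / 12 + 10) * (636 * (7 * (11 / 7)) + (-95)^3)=-9354169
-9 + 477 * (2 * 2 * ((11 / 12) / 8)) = 1677 / 8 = 209.62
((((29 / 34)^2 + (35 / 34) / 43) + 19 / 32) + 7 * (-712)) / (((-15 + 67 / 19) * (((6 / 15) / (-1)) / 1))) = -188235131705 / 173381504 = -1085.67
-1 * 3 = -3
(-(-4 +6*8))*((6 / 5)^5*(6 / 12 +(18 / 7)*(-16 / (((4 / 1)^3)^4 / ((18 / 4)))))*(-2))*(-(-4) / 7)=1961947251 / 31360000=62.56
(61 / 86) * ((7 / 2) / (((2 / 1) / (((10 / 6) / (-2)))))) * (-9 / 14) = 0.66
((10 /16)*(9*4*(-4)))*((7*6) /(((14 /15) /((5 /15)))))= -1350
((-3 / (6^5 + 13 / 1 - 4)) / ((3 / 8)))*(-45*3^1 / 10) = 12 / 865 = 0.01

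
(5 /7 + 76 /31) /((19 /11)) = 7557 /4123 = 1.83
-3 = -3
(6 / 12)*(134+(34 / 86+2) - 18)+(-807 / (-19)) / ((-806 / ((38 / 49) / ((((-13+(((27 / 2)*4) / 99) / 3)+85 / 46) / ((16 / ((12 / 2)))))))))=558146650759 / 9426941342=59.21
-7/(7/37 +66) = -259/2449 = -0.11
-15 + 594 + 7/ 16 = 9271/ 16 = 579.44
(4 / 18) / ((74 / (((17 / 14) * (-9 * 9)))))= -153 / 518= -0.30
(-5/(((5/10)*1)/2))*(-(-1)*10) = -200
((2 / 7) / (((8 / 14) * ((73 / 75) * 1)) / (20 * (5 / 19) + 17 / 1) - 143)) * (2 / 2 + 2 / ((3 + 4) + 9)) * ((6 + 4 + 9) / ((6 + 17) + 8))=-5424975 / 3937145948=-0.00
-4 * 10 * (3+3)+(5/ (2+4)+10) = -1375/ 6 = -229.17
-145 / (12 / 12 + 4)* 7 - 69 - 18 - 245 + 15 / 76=-40645 / 76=-534.80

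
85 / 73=1.16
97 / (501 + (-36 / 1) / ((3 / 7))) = 97 / 417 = 0.23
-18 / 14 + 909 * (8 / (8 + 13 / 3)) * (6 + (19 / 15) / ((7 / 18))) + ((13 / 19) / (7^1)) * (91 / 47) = 6310798922 / 1156435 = 5457.12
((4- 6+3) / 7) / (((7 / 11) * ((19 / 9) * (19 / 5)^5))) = 309375 / 2305248169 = 0.00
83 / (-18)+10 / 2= 7 / 18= 0.39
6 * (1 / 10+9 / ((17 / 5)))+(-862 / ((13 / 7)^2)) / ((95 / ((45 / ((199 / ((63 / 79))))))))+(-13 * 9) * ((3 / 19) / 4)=195480922569 / 17163244540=11.39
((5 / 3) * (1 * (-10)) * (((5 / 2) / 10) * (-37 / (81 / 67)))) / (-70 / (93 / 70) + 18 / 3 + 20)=-1921225 / 402084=-4.78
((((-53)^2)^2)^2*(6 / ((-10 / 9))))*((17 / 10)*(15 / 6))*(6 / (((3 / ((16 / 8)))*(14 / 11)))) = -314349176886961689 / 70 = -4490702526956595.56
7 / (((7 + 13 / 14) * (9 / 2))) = 196 / 999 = 0.20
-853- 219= -1072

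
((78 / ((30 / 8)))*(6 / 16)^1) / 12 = 0.65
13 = 13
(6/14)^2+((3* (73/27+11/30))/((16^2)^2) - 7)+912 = 261610577581/289013760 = 905.18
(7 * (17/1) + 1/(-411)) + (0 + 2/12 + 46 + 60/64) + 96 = 574527/2192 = 262.10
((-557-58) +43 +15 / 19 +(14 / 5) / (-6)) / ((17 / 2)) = -67.26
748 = 748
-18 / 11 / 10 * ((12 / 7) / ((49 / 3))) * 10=-648 / 3773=-0.17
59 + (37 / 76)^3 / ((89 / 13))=2305721465 / 39068864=59.02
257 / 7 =36.71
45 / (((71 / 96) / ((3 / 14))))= 6480 / 497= 13.04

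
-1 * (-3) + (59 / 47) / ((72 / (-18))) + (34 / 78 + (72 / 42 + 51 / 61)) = 17759005 / 3130764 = 5.67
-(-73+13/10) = 717/10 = 71.70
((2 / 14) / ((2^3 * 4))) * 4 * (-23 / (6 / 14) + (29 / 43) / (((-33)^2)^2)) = -684177583 / 713924442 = -0.96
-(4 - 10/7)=-18/7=-2.57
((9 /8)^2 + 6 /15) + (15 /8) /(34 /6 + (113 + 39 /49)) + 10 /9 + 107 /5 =1223548669 /50575680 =24.19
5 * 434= 2170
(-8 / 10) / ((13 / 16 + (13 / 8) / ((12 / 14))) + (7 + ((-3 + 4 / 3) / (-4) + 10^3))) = -32 / 40405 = -0.00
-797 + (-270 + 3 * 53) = -908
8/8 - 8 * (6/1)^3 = -1727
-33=-33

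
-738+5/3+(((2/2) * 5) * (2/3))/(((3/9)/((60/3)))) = -1609/3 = -536.33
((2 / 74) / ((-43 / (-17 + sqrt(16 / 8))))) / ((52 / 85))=0.02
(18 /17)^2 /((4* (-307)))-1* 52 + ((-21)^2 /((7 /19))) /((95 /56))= 289946359 /443615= 653.60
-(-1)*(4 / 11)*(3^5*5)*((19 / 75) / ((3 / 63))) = 129276 / 55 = 2350.47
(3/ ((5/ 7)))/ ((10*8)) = 21/ 400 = 0.05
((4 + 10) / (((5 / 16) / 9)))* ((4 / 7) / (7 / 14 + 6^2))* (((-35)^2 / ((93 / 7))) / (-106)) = -658560 / 119939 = -5.49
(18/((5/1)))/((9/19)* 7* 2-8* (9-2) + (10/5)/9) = -1539/21010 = -0.07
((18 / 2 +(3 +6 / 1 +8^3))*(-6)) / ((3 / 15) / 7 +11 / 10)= -222600 / 79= -2817.72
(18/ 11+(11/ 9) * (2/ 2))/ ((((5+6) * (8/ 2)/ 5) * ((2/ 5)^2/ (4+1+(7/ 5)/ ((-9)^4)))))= 6593900/ 649539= 10.15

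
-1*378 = -378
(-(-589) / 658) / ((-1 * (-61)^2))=-589 / 2448418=-0.00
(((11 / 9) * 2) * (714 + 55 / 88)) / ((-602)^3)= -62887 / 7854019488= -0.00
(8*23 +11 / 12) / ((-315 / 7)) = -2219 / 540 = -4.11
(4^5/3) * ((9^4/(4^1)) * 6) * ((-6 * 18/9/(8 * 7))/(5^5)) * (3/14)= -7558272/153125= -49.36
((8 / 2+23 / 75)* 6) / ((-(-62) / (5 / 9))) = 0.23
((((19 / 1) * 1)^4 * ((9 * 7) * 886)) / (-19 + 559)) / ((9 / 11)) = 4445379631 / 270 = 16464369.00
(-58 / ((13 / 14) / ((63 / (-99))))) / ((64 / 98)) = 69629 / 1144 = 60.86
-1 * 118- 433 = -551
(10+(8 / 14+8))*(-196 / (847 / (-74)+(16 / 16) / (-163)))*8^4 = 1301897.89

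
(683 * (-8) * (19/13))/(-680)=12977/1105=11.74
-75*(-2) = 150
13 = 13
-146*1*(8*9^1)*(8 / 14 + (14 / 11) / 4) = -9351.58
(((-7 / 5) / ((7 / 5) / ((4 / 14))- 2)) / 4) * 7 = -49 / 58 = -0.84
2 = 2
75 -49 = 26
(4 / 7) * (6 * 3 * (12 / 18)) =48 / 7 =6.86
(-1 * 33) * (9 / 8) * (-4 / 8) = 297 / 16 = 18.56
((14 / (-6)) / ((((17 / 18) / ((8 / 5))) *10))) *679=-114072 / 425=-268.40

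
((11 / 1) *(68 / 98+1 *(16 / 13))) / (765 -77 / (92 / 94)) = 620356 / 20110727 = 0.03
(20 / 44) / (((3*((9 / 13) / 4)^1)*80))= 13 / 1188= 0.01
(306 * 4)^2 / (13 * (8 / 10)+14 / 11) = 13733280 / 107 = 128348.41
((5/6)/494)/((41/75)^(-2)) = 1681/3334500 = 0.00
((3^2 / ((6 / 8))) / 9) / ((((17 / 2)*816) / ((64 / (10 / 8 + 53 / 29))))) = 3712 / 928557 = 0.00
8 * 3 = 24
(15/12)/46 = 5/184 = 0.03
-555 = -555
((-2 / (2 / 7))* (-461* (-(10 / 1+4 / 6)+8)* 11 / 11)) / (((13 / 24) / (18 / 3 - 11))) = 79433.85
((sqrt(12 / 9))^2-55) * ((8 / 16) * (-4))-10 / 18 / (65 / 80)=12478 / 117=106.65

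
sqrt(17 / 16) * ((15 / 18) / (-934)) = -5 * sqrt(17) / 22416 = -0.00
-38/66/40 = -19/1320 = -0.01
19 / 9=2.11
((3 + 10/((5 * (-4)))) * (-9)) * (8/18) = -10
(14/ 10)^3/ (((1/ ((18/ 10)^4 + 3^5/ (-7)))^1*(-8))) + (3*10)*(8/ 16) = 3641613/ 156250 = 23.31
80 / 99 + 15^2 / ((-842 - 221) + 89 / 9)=557765 / 938322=0.59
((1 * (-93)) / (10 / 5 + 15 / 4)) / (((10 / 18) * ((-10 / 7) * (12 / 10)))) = 16.98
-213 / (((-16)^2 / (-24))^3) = 5751 / 32768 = 0.18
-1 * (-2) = 2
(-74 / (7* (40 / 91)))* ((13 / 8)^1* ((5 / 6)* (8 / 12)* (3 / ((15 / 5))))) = -6253 / 288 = -21.71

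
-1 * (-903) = 903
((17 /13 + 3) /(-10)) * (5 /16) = -7 /52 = -0.13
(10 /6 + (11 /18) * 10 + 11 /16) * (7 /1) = 8533 /144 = 59.26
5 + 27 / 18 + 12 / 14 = 7.36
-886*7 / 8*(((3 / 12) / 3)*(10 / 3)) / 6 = -15505 / 432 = -35.89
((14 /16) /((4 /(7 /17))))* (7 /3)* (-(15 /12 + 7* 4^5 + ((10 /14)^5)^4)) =-2288203202086345915177 /1518611995308487296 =-1506.77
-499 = -499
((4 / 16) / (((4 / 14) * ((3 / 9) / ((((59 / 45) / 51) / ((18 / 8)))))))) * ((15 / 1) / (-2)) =-413 / 1836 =-0.22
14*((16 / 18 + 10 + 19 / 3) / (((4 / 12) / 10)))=21700 / 3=7233.33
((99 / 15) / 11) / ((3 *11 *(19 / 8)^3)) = 512 / 377245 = 0.00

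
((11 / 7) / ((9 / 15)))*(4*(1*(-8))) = -1760 / 21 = -83.81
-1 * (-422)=422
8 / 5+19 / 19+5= 38 / 5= 7.60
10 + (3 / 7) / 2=143 / 14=10.21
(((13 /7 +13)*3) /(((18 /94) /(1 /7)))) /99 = 4888 /14553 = 0.34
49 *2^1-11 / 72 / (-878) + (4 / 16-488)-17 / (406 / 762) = -5411050307 / 12832848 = -421.66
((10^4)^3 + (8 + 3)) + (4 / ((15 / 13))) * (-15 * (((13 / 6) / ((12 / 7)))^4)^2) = 180551034018037232784879251 / 180551034077184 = 999999999672.41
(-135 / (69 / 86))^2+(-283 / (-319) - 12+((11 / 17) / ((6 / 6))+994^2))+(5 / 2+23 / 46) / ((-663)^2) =25129856137856923 / 24725902773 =1016337.25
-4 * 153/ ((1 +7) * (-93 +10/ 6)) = 459/ 548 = 0.84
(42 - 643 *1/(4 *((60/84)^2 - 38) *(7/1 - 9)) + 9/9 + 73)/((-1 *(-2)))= 1673229/29392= 56.93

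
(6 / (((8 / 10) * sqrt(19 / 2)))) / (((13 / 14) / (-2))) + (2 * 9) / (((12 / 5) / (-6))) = -45 - 210 * sqrt(38) / 247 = -50.24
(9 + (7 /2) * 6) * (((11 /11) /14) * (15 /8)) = 225 /56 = 4.02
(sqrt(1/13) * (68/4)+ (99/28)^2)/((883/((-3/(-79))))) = 51 * sqrt(13)/906841+ 29403/54689488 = 0.00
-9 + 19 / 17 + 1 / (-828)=-110969 / 14076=-7.88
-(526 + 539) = -1065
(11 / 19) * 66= 726 / 19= 38.21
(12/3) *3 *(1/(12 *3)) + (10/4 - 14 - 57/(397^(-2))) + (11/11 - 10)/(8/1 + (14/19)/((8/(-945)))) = -323791382311/36042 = -8983724.05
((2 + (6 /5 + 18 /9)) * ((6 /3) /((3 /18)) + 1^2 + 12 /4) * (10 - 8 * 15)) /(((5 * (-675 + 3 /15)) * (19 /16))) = 73216 /32053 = 2.28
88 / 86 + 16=732 / 43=17.02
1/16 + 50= 801/16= 50.06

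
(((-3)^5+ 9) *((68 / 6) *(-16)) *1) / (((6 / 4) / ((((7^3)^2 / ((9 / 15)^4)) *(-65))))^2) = 1292395589175372500000000 / 19683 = 65660498357738784738.10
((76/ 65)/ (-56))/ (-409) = 19/ 372190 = 0.00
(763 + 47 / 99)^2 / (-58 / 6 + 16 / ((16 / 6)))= -5712941056 / 35937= -158971.01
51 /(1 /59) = 3009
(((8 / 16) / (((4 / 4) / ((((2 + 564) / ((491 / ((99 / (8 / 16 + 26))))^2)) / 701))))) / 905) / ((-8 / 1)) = -2773683 / 859233727960490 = -0.00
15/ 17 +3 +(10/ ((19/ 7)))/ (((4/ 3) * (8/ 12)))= 10371/ 1292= 8.03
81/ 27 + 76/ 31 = 169/ 31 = 5.45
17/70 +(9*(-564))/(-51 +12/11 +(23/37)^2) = 2681720917/26101670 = 102.74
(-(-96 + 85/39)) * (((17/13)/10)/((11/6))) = 6.69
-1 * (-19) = 19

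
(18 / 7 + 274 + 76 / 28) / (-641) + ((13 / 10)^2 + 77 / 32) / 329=-71407443 / 168711200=-0.42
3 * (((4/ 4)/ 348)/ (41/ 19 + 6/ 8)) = 19/ 6409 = 0.00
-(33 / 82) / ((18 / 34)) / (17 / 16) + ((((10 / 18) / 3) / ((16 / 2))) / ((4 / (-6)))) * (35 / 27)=-121223 / 159408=-0.76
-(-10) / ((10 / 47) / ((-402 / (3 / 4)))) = -25192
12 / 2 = 6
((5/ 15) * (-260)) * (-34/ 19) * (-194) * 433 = -742577680/ 57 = -13027678.60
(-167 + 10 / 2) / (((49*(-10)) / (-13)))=-1053 / 245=-4.30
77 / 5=15.40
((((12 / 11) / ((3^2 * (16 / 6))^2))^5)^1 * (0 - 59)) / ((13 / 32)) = -59 / 16671051251712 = -0.00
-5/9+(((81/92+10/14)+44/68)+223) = 22138783/98532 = 224.69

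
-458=-458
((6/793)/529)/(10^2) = 3/20974850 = 0.00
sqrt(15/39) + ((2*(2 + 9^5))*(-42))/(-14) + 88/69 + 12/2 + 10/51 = sqrt(65)/13 + 415609702/1173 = 354314.09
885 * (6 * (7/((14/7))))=18585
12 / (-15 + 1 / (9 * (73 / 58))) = -7884 / 9797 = -0.80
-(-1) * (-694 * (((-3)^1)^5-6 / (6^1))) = 169336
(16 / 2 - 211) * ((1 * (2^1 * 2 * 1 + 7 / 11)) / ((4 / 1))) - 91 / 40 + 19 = -96171 / 440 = -218.57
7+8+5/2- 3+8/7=219/14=15.64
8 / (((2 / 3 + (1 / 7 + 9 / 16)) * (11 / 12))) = 32256 / 5071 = 6.36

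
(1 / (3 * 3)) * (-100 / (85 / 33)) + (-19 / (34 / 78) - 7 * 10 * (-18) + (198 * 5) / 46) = 1447036 / 1173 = 1233.62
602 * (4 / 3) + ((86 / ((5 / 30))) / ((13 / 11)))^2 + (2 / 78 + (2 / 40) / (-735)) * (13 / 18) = 951167315767 / 4968600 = 191435.68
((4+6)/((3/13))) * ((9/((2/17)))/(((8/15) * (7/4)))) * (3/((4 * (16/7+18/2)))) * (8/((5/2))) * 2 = 119340/79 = 1510.63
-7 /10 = -0.70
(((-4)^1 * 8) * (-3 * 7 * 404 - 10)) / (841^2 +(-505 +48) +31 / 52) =14134016 / 36754879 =0.38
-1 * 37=-37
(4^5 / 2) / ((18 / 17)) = 483.56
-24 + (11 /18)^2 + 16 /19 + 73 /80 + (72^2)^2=3308706457847 /123120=26873834.13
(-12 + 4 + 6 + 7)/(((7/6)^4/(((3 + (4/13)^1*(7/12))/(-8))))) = -1.07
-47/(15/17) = -799/15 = -53.27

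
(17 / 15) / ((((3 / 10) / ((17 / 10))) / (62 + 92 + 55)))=60401 / 45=1342.24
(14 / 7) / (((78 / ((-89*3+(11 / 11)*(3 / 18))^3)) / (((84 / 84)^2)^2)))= -4103684801 / 8424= -487142.07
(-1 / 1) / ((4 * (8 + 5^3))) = -1 / 532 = -0.00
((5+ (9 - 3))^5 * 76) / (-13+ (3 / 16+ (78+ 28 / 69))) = 13512823104 / 72415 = 186602.54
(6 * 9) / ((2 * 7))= 27 / 7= 3.86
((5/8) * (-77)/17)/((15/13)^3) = -169169/91800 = -1.84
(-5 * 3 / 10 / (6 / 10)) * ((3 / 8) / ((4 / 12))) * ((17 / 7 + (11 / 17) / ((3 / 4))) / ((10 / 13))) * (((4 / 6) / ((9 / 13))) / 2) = -198575 / 34272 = -5.79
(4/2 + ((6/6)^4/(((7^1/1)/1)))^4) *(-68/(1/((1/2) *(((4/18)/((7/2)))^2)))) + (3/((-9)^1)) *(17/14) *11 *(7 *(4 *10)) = -1246.94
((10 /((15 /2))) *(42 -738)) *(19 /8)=-2204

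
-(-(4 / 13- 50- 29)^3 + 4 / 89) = -95283334651 / 195533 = -487300.53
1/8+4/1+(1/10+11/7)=1623/280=5.80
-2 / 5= -0.40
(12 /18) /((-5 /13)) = -26 /15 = -1.73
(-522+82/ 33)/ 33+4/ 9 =-16660/ 1089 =-15.30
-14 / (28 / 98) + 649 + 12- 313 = 299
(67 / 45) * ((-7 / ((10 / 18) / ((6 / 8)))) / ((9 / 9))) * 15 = -4221 / 20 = -211.05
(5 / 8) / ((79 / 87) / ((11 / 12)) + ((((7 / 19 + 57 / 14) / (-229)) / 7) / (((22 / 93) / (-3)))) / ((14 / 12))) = 216396985 / 353403196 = 0.61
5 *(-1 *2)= -10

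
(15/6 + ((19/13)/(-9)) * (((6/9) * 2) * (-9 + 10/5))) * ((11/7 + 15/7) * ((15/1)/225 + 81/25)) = 699112/14175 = 49.32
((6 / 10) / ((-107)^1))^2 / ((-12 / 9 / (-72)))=486 / 286225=0.00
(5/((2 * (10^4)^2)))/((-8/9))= -9/320000000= -0.00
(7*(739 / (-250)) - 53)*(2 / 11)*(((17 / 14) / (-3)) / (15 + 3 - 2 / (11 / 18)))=34799 / 94500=0.37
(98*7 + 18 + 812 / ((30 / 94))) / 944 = 12181 / 3540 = 3.44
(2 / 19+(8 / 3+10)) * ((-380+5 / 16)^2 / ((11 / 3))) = 502154.89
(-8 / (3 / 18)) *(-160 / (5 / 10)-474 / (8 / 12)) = 49488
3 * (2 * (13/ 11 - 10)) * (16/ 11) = -9312/ 121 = -76.96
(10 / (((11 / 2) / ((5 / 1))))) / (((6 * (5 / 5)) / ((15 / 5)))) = 50 / 11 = 4.55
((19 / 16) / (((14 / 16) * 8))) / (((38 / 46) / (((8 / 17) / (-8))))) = -23 / 1904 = -0.01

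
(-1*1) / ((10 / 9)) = -9 / 10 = -0.90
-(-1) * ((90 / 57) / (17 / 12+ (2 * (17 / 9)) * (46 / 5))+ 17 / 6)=2135453 / 742254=2.88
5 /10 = 1 /2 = 0.50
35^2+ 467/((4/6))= 3851/2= 1925.50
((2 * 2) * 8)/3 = 32/3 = 10.67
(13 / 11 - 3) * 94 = -170.91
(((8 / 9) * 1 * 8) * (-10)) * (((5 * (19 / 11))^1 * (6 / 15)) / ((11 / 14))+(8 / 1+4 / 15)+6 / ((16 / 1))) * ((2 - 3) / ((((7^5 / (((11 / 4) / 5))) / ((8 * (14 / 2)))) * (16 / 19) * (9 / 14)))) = 14388092 / 4584195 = 3.14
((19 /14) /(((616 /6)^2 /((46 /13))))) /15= 1311 /43163120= 0.00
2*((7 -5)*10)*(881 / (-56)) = -4405 / 7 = -629.29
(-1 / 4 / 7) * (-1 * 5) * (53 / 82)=265 / 2296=0.12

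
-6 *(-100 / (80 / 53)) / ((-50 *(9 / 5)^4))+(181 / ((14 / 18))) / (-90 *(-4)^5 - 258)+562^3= 166490505377491543 / 937951812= 177504327.25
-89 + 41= -48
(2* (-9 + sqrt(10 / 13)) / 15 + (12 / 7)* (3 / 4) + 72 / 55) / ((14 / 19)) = 19* sqrt(130) / 1365 + 10203 / 5390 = 2.05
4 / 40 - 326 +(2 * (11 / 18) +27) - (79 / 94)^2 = -118643483 / 397620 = -298.38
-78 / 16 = -39 / 8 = -4.88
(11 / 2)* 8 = 44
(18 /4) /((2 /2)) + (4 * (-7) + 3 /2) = -22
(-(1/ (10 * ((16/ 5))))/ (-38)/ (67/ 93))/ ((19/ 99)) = 9207/ 1547968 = 0.01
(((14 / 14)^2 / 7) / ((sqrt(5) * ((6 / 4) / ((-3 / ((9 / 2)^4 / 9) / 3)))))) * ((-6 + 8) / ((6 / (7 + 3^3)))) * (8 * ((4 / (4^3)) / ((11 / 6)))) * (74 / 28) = -20128 * sqrt(5) / 5893965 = -0.01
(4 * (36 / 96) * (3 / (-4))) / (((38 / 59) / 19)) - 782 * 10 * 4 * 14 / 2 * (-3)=656846.81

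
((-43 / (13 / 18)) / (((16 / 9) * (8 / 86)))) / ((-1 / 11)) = 1647459 / 416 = 3960.24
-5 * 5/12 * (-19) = 475/12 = 39.58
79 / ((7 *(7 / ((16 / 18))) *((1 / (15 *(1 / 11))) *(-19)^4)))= 3160 / 210729057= 0.00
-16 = -16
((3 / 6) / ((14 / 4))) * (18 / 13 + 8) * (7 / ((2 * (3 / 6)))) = 122 / 13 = 9.38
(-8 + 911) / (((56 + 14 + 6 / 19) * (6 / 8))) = 5719 / 334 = 17.12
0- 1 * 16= -16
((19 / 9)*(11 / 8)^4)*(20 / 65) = 278179 / 119808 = 2.32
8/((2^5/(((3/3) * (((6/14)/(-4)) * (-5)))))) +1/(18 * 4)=149/1008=0.15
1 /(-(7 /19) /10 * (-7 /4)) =760 /49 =15.51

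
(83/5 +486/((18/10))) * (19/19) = 1433/5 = 286.60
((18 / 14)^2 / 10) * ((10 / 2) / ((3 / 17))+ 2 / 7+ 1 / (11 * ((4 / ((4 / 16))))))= 2856519 / 603680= 4.73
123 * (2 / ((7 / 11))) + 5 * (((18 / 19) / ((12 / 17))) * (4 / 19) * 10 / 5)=984006 / 2527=389.40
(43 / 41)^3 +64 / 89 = 11487067 / 6133969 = 1.87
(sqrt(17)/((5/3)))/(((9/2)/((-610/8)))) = -61 * sqrt(17)/6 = -41.92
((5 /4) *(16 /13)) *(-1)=-20 /13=-1.54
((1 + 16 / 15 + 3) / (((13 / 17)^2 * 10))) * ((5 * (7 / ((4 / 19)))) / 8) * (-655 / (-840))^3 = 234541085939 / 27474370560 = 8.54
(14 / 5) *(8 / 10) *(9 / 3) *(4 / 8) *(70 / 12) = 98 / 5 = 19.60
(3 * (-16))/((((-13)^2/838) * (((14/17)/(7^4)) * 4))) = -173480.88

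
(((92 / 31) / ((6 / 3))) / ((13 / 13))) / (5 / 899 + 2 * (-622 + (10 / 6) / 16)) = -32016 / 26835929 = -0.00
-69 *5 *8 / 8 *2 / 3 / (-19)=230 / 19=12.11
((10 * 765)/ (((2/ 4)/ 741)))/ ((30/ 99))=37413090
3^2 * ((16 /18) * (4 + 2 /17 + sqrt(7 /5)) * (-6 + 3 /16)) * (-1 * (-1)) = -246.49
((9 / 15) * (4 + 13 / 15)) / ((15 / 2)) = 146 / 375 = 0.39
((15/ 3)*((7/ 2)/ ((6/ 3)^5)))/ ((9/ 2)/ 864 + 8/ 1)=105/ 1537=0.07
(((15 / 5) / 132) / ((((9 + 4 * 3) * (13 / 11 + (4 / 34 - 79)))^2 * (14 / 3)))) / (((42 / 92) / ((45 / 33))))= 6647 / 1216563074160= 0.00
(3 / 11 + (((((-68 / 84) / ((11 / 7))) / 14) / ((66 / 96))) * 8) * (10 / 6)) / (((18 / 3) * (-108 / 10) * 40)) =0.00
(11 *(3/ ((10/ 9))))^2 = 88209/ 100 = 882.09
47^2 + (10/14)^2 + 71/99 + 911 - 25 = 15019799/4851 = 3096.23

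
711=711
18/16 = 1.12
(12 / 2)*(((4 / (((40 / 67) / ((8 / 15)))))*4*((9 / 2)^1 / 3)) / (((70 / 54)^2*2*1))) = 1172232 / 30625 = 38.28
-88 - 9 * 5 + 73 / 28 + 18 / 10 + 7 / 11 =-127.96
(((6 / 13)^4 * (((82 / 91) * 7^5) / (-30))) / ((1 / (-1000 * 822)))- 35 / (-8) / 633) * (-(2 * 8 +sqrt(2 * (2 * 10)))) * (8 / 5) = -672585677.75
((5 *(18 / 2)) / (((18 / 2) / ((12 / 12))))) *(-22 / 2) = -55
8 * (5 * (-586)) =-23440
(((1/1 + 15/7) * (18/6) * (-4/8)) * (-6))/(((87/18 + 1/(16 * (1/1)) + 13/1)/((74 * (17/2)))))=5978016/6013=994.18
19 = 19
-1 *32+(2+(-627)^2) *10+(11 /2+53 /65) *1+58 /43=21975886863 /5590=3931285.66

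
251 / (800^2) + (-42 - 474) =-330239749 / 640000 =-516.00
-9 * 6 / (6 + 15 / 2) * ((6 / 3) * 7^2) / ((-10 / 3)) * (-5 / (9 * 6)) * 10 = -980 / 9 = -108.89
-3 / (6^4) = -1 / 432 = -0.00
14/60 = 7/30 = 0.23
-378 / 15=-126 / 5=-25.20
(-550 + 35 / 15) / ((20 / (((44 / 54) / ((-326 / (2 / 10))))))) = 18073 / 1320300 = 0.01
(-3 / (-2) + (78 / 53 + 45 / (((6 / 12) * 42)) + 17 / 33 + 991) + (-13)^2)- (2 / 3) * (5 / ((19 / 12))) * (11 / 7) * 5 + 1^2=535060205 / 465234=1150.09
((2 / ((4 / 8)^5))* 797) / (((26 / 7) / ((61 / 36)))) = 2722552 / 117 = 23269.68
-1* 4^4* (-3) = 768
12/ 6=2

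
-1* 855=-855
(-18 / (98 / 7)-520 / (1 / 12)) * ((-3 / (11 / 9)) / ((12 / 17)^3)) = 214644057 / 4928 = 43556.02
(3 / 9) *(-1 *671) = -671 / 3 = -223.67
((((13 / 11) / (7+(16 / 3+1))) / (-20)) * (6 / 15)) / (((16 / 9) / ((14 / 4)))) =-2457 / 704000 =-0.00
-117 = -117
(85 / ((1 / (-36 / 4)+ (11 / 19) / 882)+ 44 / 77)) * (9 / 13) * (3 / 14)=183141 / 6695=27.35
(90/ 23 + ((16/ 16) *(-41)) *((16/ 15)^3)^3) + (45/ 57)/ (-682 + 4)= -69.38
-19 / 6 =-3.17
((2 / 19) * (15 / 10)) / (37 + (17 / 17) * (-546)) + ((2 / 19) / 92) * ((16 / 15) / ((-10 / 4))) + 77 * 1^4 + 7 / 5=68836459 / 878025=78.40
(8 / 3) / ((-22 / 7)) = -28 / 33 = -0.85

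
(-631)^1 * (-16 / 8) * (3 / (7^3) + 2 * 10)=8661106 / 343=25251.04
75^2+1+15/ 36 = 67517/ 12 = 5626.42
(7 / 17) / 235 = 7 / 3995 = 0.00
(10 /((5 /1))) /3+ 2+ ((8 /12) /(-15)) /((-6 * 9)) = 3241 /1215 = 2.67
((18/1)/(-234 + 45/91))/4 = -91/4722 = -0.02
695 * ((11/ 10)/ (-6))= -1529/ 12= -127.42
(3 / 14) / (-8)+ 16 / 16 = 0.97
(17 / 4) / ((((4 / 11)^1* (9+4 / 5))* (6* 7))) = 935 / 32928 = 0.03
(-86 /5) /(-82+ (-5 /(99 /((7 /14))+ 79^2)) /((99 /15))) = 0.21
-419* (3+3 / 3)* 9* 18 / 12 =-22626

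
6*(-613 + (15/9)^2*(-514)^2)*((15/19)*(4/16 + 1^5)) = 164984575/38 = 4341699.34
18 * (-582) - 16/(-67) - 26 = -703618/67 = -10501.76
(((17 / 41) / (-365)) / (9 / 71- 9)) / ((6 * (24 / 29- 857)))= -35003 / 1404519423300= -0.00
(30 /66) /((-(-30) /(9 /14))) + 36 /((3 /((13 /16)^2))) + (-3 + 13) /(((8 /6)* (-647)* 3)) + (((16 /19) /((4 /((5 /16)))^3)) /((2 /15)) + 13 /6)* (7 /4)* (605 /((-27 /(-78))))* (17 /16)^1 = 189168512496556093 /26798610972672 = 7058.89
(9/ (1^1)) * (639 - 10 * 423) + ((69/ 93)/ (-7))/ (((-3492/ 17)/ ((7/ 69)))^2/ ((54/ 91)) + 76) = -14002985202117251/ 433274086516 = -32319.00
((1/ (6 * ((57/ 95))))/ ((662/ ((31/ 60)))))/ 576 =31/ 82363392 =0.00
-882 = -882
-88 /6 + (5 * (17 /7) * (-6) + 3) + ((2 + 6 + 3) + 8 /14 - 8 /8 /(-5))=-7639 /105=-72.75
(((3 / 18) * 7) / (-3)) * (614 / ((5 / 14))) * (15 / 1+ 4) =-571634 / 45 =-12702.98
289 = 289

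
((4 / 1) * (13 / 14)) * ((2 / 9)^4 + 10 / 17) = 1712932 / 780759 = 2.19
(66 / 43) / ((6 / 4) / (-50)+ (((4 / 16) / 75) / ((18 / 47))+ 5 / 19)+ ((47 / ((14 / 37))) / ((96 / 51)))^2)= 3088834560 / 8763634730077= 0.00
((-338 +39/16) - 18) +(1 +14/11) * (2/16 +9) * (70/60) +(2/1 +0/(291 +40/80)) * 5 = -84313/264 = -319.37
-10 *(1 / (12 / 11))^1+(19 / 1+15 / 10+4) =46 / 3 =15.33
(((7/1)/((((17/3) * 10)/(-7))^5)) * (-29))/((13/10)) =0.00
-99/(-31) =99/31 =3.19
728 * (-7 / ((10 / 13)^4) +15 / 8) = -16487107 / 1250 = -13189.69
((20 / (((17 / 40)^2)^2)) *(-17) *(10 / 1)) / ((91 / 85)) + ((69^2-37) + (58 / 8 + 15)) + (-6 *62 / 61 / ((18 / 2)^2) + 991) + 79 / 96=-126969016685327 / 1386062496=-91604.11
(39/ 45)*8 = 104/ 15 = 6.93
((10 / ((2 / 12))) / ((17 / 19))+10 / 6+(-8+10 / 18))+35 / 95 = 179215 / 2907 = 61.65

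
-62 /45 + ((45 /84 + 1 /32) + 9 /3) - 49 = -471853 /10080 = -46.81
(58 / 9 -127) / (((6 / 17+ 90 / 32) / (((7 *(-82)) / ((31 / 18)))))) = 38080 / 3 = 12693.33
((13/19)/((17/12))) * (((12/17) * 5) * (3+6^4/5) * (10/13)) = 343.81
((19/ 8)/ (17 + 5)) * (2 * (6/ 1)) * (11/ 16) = 57/ 64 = 0.89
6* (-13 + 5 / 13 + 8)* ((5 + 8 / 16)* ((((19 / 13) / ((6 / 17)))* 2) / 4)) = -53295 / 169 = -315.36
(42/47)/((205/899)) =37758/9635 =3.92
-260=-260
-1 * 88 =-88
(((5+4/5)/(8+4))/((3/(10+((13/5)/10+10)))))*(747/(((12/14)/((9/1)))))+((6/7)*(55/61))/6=21864265397/854000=25602.18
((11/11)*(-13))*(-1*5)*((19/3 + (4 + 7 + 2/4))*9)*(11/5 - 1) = 12519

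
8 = 8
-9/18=-1/2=-0.50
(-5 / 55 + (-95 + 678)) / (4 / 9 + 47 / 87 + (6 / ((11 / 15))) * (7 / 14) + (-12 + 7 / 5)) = -1195380 / 11329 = -105.52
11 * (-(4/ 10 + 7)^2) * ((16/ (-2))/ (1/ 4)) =19275.52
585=585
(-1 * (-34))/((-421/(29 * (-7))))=6902/421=16.39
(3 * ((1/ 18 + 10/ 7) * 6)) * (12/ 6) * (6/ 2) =1122/ 7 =160.29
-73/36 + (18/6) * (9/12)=2/9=0.22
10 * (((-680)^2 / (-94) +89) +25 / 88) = -99881605 / 2068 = -48298.65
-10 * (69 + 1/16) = -5525/8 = -690.62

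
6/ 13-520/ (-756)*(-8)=-12386/ 2457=-5.04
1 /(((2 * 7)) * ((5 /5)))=0.07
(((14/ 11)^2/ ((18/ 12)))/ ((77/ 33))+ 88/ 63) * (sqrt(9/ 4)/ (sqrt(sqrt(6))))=3544 * 6^(3/ 4)/ 7623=1.78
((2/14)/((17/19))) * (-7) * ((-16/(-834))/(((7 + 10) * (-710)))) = 76/42782115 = 0.00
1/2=0.50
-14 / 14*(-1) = 1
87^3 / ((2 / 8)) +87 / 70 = 184380927 / 70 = 2634013.24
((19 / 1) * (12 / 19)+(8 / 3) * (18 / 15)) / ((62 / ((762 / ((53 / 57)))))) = 1650492 / 8215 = 200.91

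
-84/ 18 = -14/ 3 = -4.67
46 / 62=23 / 31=0.74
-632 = -632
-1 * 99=-99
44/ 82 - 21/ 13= -575/ 533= -1.08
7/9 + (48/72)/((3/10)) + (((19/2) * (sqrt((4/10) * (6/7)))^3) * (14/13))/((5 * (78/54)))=4104 * sqrt(105)/147875 + 3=3.28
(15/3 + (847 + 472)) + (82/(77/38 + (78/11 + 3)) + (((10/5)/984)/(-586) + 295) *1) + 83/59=1627.17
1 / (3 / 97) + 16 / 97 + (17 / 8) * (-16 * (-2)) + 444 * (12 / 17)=2047613 / 4947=413.91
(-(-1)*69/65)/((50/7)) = 483/3250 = 0.15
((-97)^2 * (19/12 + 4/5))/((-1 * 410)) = -1345487/24600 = -54.69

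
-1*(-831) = 831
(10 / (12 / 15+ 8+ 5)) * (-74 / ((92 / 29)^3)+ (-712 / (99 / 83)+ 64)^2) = 27094399162515175 / 131650638768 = 205805.30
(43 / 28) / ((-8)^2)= 43 / 1792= 0.02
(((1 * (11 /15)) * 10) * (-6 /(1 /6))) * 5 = -1320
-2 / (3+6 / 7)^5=-33614 / 14348907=-0.00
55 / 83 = 0.66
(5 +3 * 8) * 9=261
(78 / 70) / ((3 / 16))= 208 / 35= 5.94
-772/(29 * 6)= -386/87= -4.44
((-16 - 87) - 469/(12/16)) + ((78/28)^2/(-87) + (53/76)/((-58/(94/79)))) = -9322189369/12797526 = -728.44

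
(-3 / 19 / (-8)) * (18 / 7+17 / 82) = 4785 / 87248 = 0.05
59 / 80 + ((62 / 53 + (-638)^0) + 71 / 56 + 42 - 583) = -15932961 / 29680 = -536.82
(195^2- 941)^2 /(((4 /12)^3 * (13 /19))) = 705489427728 /13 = 54268417517.54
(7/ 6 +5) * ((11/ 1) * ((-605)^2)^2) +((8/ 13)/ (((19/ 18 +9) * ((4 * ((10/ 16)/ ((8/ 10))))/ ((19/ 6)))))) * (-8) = 3207582561345934271/ 352950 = 9087923392395.34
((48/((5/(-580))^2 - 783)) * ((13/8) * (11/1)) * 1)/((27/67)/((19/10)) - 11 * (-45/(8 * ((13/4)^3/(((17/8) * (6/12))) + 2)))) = -22858890628288/42046255443135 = -0.54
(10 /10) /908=1 /908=0.00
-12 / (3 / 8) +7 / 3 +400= 1111 / 3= 370.33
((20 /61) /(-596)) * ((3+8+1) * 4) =-0.03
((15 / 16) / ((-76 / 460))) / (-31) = 1725 / 9424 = 0.18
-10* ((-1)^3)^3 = 10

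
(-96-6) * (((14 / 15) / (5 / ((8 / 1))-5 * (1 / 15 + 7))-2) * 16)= 115776 / 35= 3307.89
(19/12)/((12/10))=95/72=1.32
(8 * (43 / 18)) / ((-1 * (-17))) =172 / 153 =1.12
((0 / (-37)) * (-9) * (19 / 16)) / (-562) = 0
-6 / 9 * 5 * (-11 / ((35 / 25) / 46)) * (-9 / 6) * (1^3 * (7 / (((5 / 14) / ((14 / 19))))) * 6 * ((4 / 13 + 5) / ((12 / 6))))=-102647160 / 247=-415575.55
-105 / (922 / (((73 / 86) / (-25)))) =0.00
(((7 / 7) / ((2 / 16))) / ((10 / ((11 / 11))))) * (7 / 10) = 14 / 25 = 0.56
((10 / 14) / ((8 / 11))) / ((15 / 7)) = 11 / 24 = 0.46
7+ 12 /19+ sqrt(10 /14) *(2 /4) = sqrt(35) /14+ 145 /19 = 8.05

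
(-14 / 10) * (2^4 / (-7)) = 16 / 5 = 3.20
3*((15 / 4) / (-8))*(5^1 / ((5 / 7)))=-315 / 32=-9.84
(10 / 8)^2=1.56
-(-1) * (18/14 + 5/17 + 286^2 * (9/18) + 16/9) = 40901.36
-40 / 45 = -0.89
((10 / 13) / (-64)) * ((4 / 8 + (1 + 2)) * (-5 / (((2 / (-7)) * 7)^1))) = -175 / 1664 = -0.11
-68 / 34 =-2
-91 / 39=-7 / 3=-2.33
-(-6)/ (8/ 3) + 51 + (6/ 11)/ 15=11723/ 220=53.29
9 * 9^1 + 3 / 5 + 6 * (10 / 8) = 891 / 10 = 89.10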